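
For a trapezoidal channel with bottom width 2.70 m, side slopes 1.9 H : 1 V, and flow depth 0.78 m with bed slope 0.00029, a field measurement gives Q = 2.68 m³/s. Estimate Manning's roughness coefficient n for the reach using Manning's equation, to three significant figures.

A = (b + z·y)·y = (2.70 + 1.9×0.78)×0.78 = 3.262 m²
P = b + 2y√(1+z²) = 2.70 + 2×0.78×√(1+1.9²) = 6.049 m
R = A/P = 3.262/6.049 = 0.5392 m
n = (1/Q)·A·R^(2/3)·S^(1/2) = (1/2.68) × 3.262 × 0.6625 × 0.01703 = 0.01373

0.0137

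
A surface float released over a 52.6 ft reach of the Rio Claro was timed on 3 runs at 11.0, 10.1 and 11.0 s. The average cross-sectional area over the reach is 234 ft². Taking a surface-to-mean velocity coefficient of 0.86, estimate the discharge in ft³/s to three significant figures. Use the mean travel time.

989 ft³/s

t̄ = (11.0 + 10.1 + 11.0) / 3 = 10.7 s
v_surface = L / t̄ = 52.6 / 10.7 = 4.916 ft/s
v_mean = 0.86 × 4.916 = 4.228 ft/s
Q = A × v_mean = 234 × 4.228 = 989.3 ft³/s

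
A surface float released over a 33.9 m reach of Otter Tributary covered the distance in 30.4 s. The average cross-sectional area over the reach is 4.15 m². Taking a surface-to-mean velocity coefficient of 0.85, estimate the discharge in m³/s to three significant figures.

v_surface = L / t̄ = 33.9 / 30.4 = 1.115 m/s
v_mean = 0.85 × 1.115 = 0.9479 m/s
Q = A × v_mean = 4.15 × 0.9479 = 3.934 m³/s

3.93 m³/s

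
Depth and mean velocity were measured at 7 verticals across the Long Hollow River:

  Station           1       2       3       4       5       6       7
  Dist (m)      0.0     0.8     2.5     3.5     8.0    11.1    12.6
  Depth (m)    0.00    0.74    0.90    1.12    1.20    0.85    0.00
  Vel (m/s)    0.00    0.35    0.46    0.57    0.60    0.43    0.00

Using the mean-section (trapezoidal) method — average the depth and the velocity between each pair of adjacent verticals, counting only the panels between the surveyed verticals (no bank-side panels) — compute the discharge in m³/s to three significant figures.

Panel 1-2: Δb = 0.8 m, d̄ = (0.00+0.74)/2 = 0.37, v̄ = (0.00+0.35)/2 = 0.175 → q = 0.8×0.37×0.175 = 0.05180 m³/s
Panel 2-3: Δb = 1.7 m, d̄ = (0.74+0.90)/2 = 0.82, v̄ = (0.35+0.46)/2 = 0.405 → q = 1.7×0.82×0.405 = 0.5646 m³/s
Panel 3-4: Δb = 1 m, d̄ = (0.90+1.12)/2 = 1.01, v̄ = (0.46+0.57)/2 = 0.515 → q = 1×1.01×0.515 = 0.5202 m³/s
Panel 4-5: Δb = 4.5 m, d̄ = (1.12+1.20)/2 = 1.16, v̄ = (0.57+0.60)/2 = 0.585 → q = 4.5×1.16×0.585 = 3.054 m³/s
Panel 5-6: Δb = 3.1 m, d̄ = (1.20+0.85)/2 = 1.025, v̄ = (0.60+0.43)/2 = 0.515 → q = 3.1×1.025×0.515 = 1.636 m³/s
Panel 6-7: Δb = 1.5 m, d̄ = (0.85+0.00)/2 = 0.425, v̄ = (0.43+0.00)/2 = 0.215 → q = 1.5×0.425×0.215 = 0.1371 m³/s
Q = Σ q = 5.964 m³/s

5.96 m³/s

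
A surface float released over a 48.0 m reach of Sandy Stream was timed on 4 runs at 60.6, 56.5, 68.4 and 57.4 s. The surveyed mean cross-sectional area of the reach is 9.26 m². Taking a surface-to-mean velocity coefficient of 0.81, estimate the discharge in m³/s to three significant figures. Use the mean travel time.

t̄ = (60.6 + 56.5 + 68.4 + 57.4) / 4 = 60.725 s
v_surface = L / t̄ = 48.0 / 60.725 = 0.7904 m/s
v_mean = 0.81 × 0.7904 = 0.6403 m/s
Q = A × v_mean = 9.26 × 0.6403 = 5.929 m³/s

5.93 m³/s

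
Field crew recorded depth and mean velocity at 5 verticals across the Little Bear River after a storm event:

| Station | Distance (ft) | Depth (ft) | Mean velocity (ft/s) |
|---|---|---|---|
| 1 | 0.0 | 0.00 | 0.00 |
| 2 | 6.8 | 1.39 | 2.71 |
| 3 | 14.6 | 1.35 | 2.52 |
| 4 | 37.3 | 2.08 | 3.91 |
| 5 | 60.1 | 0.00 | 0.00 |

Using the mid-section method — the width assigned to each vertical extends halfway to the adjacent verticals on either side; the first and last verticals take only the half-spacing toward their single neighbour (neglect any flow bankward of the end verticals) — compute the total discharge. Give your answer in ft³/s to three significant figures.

w_2 = (14.6 − 0.0)/2 = 7.3 ft; q_2 = 2.71 × 1.39 × 7.3 = 27.50 ft³/s
w_3 = (37.3 − 6.8)/2 = 15.25 ft; q_3 = 2.52 × 1.35 × 15.25 = 51.88 ft³/s
w_4 = (60.1 − 14.6)/2 = 22.75 ft; q_4 = 3.91 × 2.08 × 22.75 = 185.0 ft³/s
Stations 1, 5 contribute zero (depth or velocity is 0).
Q = Σ qᵢ = 264.4 ft³/s

264 ft³/s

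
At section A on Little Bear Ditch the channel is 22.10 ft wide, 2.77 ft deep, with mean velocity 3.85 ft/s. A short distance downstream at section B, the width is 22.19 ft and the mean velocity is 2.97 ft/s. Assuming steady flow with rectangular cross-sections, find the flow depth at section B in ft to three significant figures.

Q = A₁V₁ = (22.10×2.77) × 3.85 = 235.7 ft³/s
d₂ = Q/(b₂ V₂) = 235.7/(22.19×2.97) = 3.576 ft

3.58 ft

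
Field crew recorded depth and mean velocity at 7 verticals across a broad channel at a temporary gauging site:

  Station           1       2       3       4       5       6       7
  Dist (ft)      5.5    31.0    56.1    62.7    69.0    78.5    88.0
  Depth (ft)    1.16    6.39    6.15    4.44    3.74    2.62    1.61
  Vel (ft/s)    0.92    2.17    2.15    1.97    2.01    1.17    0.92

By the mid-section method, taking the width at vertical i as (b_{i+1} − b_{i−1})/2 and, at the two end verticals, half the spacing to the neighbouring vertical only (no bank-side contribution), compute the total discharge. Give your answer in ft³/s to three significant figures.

w_1 = (31.0 − 5.5)/2 = 12.75 ft; q_1 = 0.92 × 1.16 × 12.75 = 13.61 ft³/s
w_2 = (56.1 − 5.5)/2 = 25.3 ft; q_2 = 2.17 × 6.39 × 25.3 = 350.8 ft³/s
w_3 = (62.7 − 31.0)/2 = 15.85 ft; q_3 = 2.15 × 6.15 × 15.85 = 209.6 ft³/s
w_4 = (69.0 − 56.1)/2 = 6.45 ft; q_4 = 1.97 × 4.44 × 6.45 = 56.42 ft³/s
w_5 = (78.5 − 62.7)/2 = 7.9 ft; q_5 = 2.01 × 3.74 × 7.9 = 59.39 ft³/s
w_6 = (88.0 − 69.0)/2 = 9.5 ft; q_6 = 1.17 × 2.62 × 9.5 = 29.12 ft³/s
w_7 = (88.0 − 78.5)/2 = 4.75 ft; q_7 = 0.92 × 1.61 × 4.75 = 7.036 ft³/s
Q = Σ qᵢ = 726.0 ft³/s

726 ft³/s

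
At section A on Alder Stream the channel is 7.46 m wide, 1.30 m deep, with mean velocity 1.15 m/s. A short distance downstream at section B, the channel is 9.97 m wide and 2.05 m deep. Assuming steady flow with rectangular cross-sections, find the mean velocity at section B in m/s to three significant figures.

0.546 m/s

Q = A₁V₁ = (7.46×1.30) × 1.15 = 11.15 m³/s
A₂ = 9.97 × 2.05 = 20.44 m²
V₂ = Q/A₂ = 11.15/20.44 = 0.5457 m/s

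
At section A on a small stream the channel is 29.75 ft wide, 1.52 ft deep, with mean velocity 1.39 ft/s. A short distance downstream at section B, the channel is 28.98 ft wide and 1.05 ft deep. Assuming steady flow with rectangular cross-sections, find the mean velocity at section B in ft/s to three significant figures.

Q = A₁V₁ = (29.75×1.52) × 1.39 = 62.86 ft³/s
A₂ = 28.98 × 1.05 = 30.43 ft²
V₂ = Q/A₂ = 62.86/30.43 = 2.066 ft/s

2.07 ft/s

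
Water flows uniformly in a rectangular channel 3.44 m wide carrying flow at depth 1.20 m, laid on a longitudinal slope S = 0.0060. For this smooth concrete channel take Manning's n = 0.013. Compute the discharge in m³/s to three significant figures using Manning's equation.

A = b·y = 3.44 × 1.20 = 4.128 m²
P = b + 2y = 3.44 + 2×1.20 = 5.840 m
R = A/P = 4.128/5.840 = 0.7068 m
Q = (1/n)·A·R^(2/3)·S^(1/2) = (1/0.013) × 4.128 × 0.7068^(2/3) × 0.0060^(1/2) = 19.52 m³/s

19.5 m³/s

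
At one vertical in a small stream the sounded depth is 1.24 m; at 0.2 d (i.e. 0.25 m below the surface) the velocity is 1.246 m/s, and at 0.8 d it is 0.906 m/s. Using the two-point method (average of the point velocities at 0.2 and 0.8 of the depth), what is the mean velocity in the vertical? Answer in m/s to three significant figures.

1.08 m/s

v̄ = (1.246 + 0.906) / 2 = 1.076 m/s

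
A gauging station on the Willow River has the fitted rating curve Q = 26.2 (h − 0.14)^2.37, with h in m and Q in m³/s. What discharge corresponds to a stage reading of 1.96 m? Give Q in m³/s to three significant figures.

Q = 26.2 × (1.96 − 0.14)^2.37 = 26.2 × 1.82^2.37 = 108.3 m³/s

108 m³/s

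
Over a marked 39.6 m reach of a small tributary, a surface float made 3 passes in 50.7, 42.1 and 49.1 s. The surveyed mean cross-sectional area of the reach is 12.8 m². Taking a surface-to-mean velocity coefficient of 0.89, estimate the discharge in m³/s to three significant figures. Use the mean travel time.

t̄ = (50.7 + 42.1 + 49.1) / 3 = 47.3 s
v_surface = L / t̄ = 39.6 / 47.3 = 0.8372 m/s
v_mean = 0.89 × 0.8372 = 0.7451 m/s
Q = A × v_mean = 12.8 × 0.7451 = 9.537 m³/s

9.54 m³/s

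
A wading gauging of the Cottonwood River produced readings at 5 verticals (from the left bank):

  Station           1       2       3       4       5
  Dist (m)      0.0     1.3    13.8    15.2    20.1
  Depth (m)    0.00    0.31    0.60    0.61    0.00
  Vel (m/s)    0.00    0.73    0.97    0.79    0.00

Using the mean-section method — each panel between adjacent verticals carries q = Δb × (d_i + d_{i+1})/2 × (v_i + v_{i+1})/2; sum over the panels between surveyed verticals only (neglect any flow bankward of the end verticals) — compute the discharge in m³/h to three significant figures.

Panel 1-2: Δb = 1.3 m, d̄ = (0.00+0.31)/2 = 0.155, v̄ = (0.00+0.73)/2 = 0.365 → q = 1.3×0.155×0.365 = 0.07355 m³/s
Panel 2-3: Δb = 12.5 m, d̄ = (0.31+0.60)/2 = 0.455, v̄ = (0.73+0.97)/2 = 0.85 → q = 12.5×0.455×0.85 = 4.834 m³/s
Panel 3-4: Δb = 1.4 m, d̄ = (0.60+0.61)/2 = 0.605, v̄ = (0.97+0.79)/2 = 0.88 → q = 1.4×0.605×0.88 = 0.7454 m³/s
Panel 4-5: Δb = 4.9 m, d̄ = (0.61+0.00)/2 = 0.305, v̄ = (0.79+0.00)/2 = 0.395 → q = 4.9×0.305×0.395 = 0.5903 m³/s
Q = Σ q = 6.244 m³/s
= 6.244 × 3600 = 22480 m³/h

22500 m³/h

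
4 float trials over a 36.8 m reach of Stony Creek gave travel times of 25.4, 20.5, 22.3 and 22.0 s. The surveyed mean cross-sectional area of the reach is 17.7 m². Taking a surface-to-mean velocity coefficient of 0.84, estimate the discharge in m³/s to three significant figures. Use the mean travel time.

t̄ = (25.4 + 20.5 + 22.3 + 22.0) / 4 = 22.55 s
v_surface = L / t̄ = 36.8 / 22.55 = 1.632 m/s
v_mean = 0.84 × 1.632 = 1.371 m/s
Q = A × v_mean = 17.7 × 1.371 = 24.26 m³/s

24.3 m³/s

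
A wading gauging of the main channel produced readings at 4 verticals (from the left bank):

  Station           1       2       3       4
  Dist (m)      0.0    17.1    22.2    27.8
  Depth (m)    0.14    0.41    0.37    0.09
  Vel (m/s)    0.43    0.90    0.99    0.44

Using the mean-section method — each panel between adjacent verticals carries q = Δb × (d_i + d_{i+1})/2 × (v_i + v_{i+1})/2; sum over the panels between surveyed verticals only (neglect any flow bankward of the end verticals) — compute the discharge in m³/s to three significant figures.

5.93 m³/s

Panel 1-2: Δb = 17.1 m, d̄ = (0.14+0.41)/2 = 0.275, v̄ = (0.43+0.90)/2 = 0.665 → q = 17.1×0.275×0.665 = 3.127 m³/s
Panel 2-3: Δb = 5.1 m, d̄ = (0.41+0.37)/2 = 0.39, v̄ = (0.90+0.99)/2 = 0.945 → q = 5.1×0.39×0.945 = 1.880 m³/s
Panel 3-4: Δb = 5.6 m, d̄ = (0.37+0.09)/2 = 0.23, v̄ = (0.99+0.44)/2 = 0.715 → q = 5.6×0.23×0.715 = 0.9209 m³/s
Q = Σ q = 5.928 m³/s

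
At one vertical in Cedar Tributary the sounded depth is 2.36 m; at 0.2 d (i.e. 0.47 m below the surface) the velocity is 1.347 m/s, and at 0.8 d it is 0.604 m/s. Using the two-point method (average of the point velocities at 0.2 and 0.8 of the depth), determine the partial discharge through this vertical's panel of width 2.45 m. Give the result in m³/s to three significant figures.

5.64 m³/s

v̄ = (1.347 + 0.604) / 2 = 0.9755 m/s
q = v̄ × d × w = 0.9755 × 2.36 × 2.45 = 5.640 m³/s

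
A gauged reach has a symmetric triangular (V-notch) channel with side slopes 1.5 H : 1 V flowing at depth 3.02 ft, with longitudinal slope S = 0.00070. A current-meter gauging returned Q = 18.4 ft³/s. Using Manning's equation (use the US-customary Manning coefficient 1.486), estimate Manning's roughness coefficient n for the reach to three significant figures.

A = z·y² = 1.5×3.02² = 13.68 ft²
P = 2y√(1+z²) = 2×3.02×√(1+1.5²) = 10.89 ft
R = A/P = 13.68/10.89 = 1.256 ft
n = (1.486/Q)·A·R^(2/3)·S^(1/2) = (1.486/18.4) × 13.68 × 1.164 × 0.02646 = 0.03404

0.0340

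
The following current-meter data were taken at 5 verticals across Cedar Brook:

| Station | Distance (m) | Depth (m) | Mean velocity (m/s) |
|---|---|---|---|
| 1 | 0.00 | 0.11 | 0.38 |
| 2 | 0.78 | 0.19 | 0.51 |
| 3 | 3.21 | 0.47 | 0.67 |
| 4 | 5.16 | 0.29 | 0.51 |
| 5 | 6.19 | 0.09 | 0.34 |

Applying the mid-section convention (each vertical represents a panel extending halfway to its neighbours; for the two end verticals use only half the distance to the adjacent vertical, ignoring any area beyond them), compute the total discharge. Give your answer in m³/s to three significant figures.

w_1 = (0.78 − 0.00)/2 = 0.39 m; q_1 = 0.38 × 0.11 × 0.39 = 0.01630 m³/s
w_2 = (3.21 − 0.00)/2 = 1.605 m; q_2 = 0.51 × 0.19 × 1.605 = 0.1555 m³/s
w_3 = (5.16 − 0.78)/2 = 2.19 m; q_3 = 0.67 × 0.47 × 2.19 = 0.6896 m³/s
w_4 = (6.19 − 3.21)/2 = 1.49 m; q_4 = 0.51 × 0.29 × 1.49 = 0.2204 m³/s
w_5 = (6.19 − 5.16)/2 = 0.515 m; q_5 = 0.34 × 0.09 × 0.515 = 0.01576 m³/s
Q = Σ qᵢ = 1.098 m³/s

1.10 m³/s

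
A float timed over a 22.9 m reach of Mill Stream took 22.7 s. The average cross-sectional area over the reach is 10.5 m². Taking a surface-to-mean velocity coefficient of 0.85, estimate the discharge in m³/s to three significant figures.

v_surface = L / t̄ = 22.9 / 22.7 = 1.009 m/s
v_mean = 0.85 × 1.009 = 0.8575 m/s
Q = A × v_mean = 10.5 × 0.8575 = 9.004 m³/s

9.00 m³/s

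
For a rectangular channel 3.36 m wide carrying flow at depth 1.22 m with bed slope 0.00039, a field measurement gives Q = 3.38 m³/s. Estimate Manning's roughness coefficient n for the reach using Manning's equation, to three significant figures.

A = b·y = 3.36 × 1.22 = 4.099 m²
P = b + 2y = 3.36 + 2×1.22 = 5.800 m
R = A/P = 4.099/5.800 = 0.7068 m
n = (1/Q)·A·R^(2/3)·S^(1/2) = (1/3.38) × 4.099 × 0.7934 × 0.01975 = 0.01900

0.0190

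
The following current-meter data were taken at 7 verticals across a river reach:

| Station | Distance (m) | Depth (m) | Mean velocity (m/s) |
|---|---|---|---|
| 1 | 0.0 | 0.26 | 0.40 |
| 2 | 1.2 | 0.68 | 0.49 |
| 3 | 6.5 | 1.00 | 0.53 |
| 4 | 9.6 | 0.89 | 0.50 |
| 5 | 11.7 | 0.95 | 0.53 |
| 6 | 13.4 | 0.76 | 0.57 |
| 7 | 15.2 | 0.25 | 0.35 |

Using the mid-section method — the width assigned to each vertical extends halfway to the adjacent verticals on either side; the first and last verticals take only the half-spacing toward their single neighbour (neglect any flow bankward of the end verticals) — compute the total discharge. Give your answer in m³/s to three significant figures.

w_1 = (1.2 − 0.0)/2 = 0.6 m; q_1 = 0.40 × 0.26 × 0.6 = 0.06240 m³/s
w_2 = (6.5 − 0.0)/2 = 3.25 m; q_2 = 0.49 × 0.68 × 3.25 = 1.083 m³/s
w_3 = (9.6 − 1.2)/2 = 4.2 m; q_3 = 0.53 × 1.00 × 4.2 = 2.226 m³/s
w_4 = (11.7 − 6.5)/2 = 2.6 m; q_4 = 0.50 × 0.89 × 2.6 = 1.157 m³/s
w_5 = (13.4 − 9.6)/2 = 1.9 m; q_5 = 0.53 × 0.95 × 1.9 = 0.9567 m³/s
w_6 = (15.2 − 11.7)/2 = 1.75 m; q_6 = 0.57 × 0.76 × 1.75 = 0.7581 m³/s
w_7 = (15.2 − 13.4)/2 = 0.9 m; q_7 = 0.35 × 0.25 × 0.9 = 0.07875 m³/s
Q = Σ qᵢ = 6.322 m³/s

6.32 m³/s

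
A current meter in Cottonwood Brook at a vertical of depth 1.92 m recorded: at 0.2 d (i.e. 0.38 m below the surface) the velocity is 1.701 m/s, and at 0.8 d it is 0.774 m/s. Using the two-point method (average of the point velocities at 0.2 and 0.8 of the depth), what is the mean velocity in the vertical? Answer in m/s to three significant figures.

v̄ = (1.701 + 0.774) / 2 = 1.238 m/s

1.24 m/s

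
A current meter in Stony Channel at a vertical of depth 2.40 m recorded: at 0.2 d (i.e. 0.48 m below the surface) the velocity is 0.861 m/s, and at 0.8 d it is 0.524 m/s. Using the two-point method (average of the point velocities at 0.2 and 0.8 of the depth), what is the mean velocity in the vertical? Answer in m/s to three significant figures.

v̄ = (0.861 + 0.524) / 2 = 0.6925 m/s

0.693 m/s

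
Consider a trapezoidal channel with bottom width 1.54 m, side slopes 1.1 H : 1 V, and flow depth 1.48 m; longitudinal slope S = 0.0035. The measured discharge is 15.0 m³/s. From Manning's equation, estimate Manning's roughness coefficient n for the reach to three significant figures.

0.0158

A = (b + z·y)·y = (1.54 + 1.1×1.48)×1.48 = 4.689 m²
P = b + 2y√(1+z²) = 1.54 + 2×1.48×√(1+1.1²) = 5.940 m
R = A/P = 4.689/5.940 = 0.7893 m
n = (1/Q)·A·R^(2/3)·S^(1/2) = (1/15.0) × 4.689 × 0.8541 × 0.05916 = 0.01579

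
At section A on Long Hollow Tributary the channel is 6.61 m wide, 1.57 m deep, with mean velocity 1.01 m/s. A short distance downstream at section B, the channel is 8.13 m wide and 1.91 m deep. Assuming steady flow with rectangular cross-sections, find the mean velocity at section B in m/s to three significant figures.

Q = A₁V₁ = (6.61×1.57) × 1.01 = 10.48 m³/s
A₂ = 8.13 × 1.91 = 15.53 m²
V₂ = Q/A₂ = 10.48/15.53 = 0.6750 m/s

0.675 m/s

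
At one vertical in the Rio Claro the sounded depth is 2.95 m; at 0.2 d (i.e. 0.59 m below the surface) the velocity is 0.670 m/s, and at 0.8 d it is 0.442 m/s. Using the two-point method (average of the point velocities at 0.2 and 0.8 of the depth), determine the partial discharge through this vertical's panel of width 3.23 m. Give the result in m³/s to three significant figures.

v̄ = (0.670 + 0.442) / 2 = 0.5560 m/s
q = v̄ × d × w = 0.5560 × 2.95 × 3.23 = 5.298 m³/s

5.30 m³/s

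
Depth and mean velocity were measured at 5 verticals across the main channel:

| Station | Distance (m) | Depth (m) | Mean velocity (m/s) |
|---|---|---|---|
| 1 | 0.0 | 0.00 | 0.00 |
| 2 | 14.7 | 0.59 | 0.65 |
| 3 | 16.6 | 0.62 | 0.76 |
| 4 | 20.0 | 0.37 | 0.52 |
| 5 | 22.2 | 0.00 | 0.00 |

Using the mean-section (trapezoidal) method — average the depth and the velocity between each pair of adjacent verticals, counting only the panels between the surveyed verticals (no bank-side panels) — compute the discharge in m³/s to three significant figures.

Panel 1-2: Δb = 14.7 m, d̄ = (0.00+0.59)/2 = 0.295, v̄ = (0.00+0.65)/2 = 0.325 → q = 14.7×0.295×0.325 = 1.409 m³/s
Panel 2-3: Δb = 1.9 m, d̄ = (0.59+0.62)/2 = 0.605, v̄ = (0.65+0.76)/2 = 0.705 → q = 1.9×0.605×0.705 = 0.8104 m³/s
Panel 3-4: Δb = 3.4 m, d̄ = (0.62+0.37)/2 = 0.495, v̄ = (0.76+0.52)/2 = 0.64 → q = 3.4×0.495×0.64 = 1.077 m³/s
Panel 4-5: Δb = 2.2 m, d̄ = (0.37+0.00)/2 = 0.185, v̄ = (0.52+0.00)/2 = 0.26 → q = 2.2×0.185×0.26 = 0.1058 m³/s
Q = Σ q = 3.403 m³/s

3.40 m³/s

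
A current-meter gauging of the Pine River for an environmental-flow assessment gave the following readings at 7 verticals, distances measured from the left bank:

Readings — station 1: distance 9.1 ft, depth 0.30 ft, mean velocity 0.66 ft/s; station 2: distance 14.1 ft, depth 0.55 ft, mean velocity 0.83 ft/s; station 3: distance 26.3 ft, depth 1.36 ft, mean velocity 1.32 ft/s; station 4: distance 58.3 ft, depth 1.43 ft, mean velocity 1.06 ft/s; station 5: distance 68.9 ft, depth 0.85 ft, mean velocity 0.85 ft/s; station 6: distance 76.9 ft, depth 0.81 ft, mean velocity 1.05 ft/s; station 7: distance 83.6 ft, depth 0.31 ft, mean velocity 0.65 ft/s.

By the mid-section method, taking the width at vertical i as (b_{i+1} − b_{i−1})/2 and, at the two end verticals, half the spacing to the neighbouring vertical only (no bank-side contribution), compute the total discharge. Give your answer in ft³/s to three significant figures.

90.0 ft³/s

w_1 = (14.1 − 9.1)/2 = 2.5 ft; q_1 = 0.66 × 0.30 × 2.5 = 0.4950 ft³/s
w_2 = (26.3 − 9.1)/2 = 8.6 ft; q_2 = 0.83 × 0.55 × 8.6 = 3.926 ft³/s
w_3 = (58.3 − 14.1)/2 = 22.1 ft; q_3 = 1.32 × 1.36 × 22.1 = 39.67 ft³/s
w_4 = (68.9 − 26.3)/2 = 21.3 ft; q_4 = 1.06 × 1.43 × 21.3 = 32.29 ft³/s
w_5 = (76.9 − 58.3)/2 = 9.3 ft; q_5 = 0.85 × 0.85 × 9.3 = 6.719 ft³/s
w_6 = (83.6 − 68.9)/2 = 7.35 ft; q_6 = 1.05 × 0.81 × 7.35 = 6.251 ft³/s
w_7 = (83.6 − 76.9)/2 = 3.35 ft; q_7 = 0.65 × 0.31 × 3.35 = 0.6750 ft³/s
Q = Σ qᵢ = 90.03 ft³/s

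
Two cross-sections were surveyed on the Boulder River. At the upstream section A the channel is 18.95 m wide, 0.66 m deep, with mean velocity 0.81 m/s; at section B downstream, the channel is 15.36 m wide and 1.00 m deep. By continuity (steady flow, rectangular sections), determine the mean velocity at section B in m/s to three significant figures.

Q = A₁V₁ = (18.95×0.66) × 0.81 = 10.13 m³/s
A₂ = 15.36 × 1.00 = 15.36 m²
V₂ = Q/A₂ = 10.13/15.36 = 0.6595 m/s

0.660 m/s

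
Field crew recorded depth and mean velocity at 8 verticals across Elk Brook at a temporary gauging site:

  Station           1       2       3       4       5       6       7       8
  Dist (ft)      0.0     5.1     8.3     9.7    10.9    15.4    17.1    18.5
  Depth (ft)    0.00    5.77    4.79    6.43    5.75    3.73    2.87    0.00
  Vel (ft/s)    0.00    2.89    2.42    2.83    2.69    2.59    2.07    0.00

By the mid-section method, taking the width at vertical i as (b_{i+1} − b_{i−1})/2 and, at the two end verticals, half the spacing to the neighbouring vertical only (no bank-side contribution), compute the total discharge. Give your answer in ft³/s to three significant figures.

203 ft³/s

w_2 = (8.3 − 0.0)/2 = 4.15 ft; q_2 = 2.89 × 5.77 × 4.15 = 69.20 ft³/s
w_3 = (9.7 − 5.1)/2 = 2.3 ft; q_3 = 2.42 × 4.79 × 2.3 = 26.66 ft³/s
w_4 = (10.9 − 8.3)/2 = 1.3 ft; q_4 = 2.83 × 6.43 × 1.3 = 23.66 ft³/s
w_5 = (15.4 − 9.7)/2 = 2.85 ft; q_5 = 2.69 × 5.75 × 2.85 = 44.08 ft³/s
w_6 = (17.1 − 10.9)/2 = 3.1 ft; q_6 = 2.59 × 3.73 × 3.1 = 29.95 ft³/s
w_7 = (18.5 − 15.4)/2 = 1.55 ft; q_7 = 2.07 × 2.87 × 1.55 = 9.208 ft³/s
Stations 1, 8 contribute zero (depth or velocity is 0).
Q = Σ qᵢ = 202.8 ft³/s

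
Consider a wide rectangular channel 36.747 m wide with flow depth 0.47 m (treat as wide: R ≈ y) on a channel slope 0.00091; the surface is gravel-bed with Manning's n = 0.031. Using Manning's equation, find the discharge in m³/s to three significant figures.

A = b·y = 36.747 × 0.47 = 17.27 m²
Wide channel: R ≈ y = 0.47 m
Q = (1/n)·A·R^(2/3)·S^(1/2) = (1/0.031) × 17.27 × 0.4700^(2/3) × 0.00091^(1/2) = 10.16 m³/s

10.2 m³/s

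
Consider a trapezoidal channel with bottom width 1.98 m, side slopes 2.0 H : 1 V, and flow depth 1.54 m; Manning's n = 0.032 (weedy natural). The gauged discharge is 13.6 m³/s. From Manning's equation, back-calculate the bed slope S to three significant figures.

0.00371

A = (b + z·y)·y = (1.98 + 2.0×1.54)×1.54 = 7.792 m²
P = b + 2y√(1+z²) = 1.98 + 2×1.54×√(1+2.0²) = 8.867 m
R = A/P = 7.792/8.867 = 0.8788 m
S = (Q·n / (1·A·R^(2/3)))² = (13.6×0.032 / (1×7.792×0.9175))² = 0.003706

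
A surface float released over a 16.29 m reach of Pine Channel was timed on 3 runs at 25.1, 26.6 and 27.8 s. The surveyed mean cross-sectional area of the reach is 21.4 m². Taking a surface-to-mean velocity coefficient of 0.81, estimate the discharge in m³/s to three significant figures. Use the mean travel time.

t̄ = (25.1 + 26.6 + 27.8) / 3 = 26.5 s
v_surface = L / t̄ = 16.29 / 26.5 = 0.6147 m/s
v_mean = 0.81 × 0.6147 = 0.4979 m/s
Q = A × v_mean = 21.4 × 0.4979 = 10.66 m³/s

10.7 m³/s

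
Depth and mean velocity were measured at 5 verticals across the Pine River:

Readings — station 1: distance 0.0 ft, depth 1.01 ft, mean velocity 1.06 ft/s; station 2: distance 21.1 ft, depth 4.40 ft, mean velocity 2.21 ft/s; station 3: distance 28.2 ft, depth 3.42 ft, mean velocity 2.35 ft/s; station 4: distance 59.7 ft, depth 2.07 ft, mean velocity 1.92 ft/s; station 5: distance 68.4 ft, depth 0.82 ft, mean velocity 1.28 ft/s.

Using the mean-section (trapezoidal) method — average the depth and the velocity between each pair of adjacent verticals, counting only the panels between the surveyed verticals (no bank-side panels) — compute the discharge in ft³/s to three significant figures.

361 ft³/s

Panel 1-2: Δb = 21.1 ft, d̄ = (1.01+4.40)/2 = 2.705, v̄ = (1.06+2.21)/2 = 1.635 → q = 21.1×2.705×1.635 = 93.32 ft³/s
Panel 2-3: Δb = 7.1 ft, d̄ = (4.40+3.42)/2 = 3.91, v̄ = (2.21+2.35)/2 = 2.28 → q = 7.1×3.91×2.28 = 63.30 ft³/s
Panel 3-4: Δb = 31.5 ft, d̄ = (3.42+2.07)/2 = 2.745, v̄ = (2.35+1.92)/2 = 2.135 → q = 31.5×2.745×2.135 = 184.6 ft³/s
Panel 4-5: Δb = 8.7 ft, d̄ = (2.07+0.82)/2 = 1.445, v̄ = (1.92+1.28)/2 = 1.6 → q = 8.7×1.445×1.6 = 20.11 ft³/s
Q = Σ q = 361.3 ft³/s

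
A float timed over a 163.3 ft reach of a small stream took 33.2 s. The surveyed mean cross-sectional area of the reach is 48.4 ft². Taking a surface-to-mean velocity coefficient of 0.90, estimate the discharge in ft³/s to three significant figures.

v_surface = L / t̄ = 163.3 / 33.2 = 4.919 ft/s
v_mean = 0.90 × 4.919 = 4.427 ft/s
Q = A × v_mean = 48.4 × 4.427 = 214.3 ft³/s

214 ft³/s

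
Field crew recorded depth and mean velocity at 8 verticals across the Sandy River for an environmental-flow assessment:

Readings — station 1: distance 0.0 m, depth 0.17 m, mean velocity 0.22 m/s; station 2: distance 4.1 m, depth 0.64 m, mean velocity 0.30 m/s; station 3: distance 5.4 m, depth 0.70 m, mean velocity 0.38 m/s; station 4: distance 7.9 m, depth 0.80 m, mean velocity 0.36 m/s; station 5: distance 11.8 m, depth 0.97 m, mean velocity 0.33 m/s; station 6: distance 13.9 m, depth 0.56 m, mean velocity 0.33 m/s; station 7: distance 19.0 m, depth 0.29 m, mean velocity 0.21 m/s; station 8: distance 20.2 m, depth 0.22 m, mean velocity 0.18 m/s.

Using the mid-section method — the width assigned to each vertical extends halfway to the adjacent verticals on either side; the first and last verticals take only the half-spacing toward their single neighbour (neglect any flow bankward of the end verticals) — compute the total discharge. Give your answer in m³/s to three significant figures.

w_1 = (4.1 − 0.0)/2 = 2.05 m; q_1 = 0.22 × 0.17 × 2.05 = 0.07667 m³/s
w_2 = (5.4 − 0.0)/2 = 2.7 m; q_2 = 0.30 × 0.64 × 2.7 = 0.5184 m³/s
w_3 = (7.9 − 4.1)/2 = 1.9 m; q_3 = 0.38 × 0.70 × 1.9 = 0.5054 m³/s
w_4 = (11.8 − 5.4)/2 = 3.2 m; q_4 = 0.36 × 0.80 × 3.2 = 0.9216 m³/s
w_5 = (13.9 − 7.9)/2 = 3 m; q_5 = 0.33 × 0.97 × 3 = 0.9603 m³/s
w_6 = (19.0 − 11.8)/2 = 3.6 m; q_6 = 0.33 × 0.56 × 3.6 = 0.6653 m³/s
w_7 = (20.2 − 13.9)/2 = 3.15 m; q_7 = 0.21 × 0.29 × 3.15 = 0.1918 m³/s
w_8 = (20.2 − 19.0)/2 = 0.6 m; q_8 = 0.18 × 0.22 × 0.6 = 0.02376 m³/s
Q = Σ qᵢ = 3.863 m³/s

3.86 m³/s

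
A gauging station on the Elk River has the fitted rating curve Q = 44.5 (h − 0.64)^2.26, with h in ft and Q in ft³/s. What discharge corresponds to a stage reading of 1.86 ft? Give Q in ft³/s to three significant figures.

Q = 44.5 × (1.86 − 0.64)^2.26 = 44.5 × 1.22^2.26 = 69.75 ft³/s

69.7 ft³/s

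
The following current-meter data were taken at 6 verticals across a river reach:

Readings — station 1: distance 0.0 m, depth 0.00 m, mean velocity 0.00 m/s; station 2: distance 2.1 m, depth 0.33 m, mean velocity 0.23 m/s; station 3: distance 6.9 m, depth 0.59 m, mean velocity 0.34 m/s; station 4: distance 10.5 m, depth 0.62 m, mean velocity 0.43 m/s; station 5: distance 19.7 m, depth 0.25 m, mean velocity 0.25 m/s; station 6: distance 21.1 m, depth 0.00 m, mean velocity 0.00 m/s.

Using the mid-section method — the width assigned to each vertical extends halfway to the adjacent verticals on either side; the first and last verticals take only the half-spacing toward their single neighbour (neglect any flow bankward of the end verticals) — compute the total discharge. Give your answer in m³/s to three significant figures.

w_2 = (6.9 − 0.0)/2 = 3.45 m; q_2 = 0.23 × 0.33 × 3.45 = 0.2619 m³/s
w_3 = (10.5 − 2.1)/2 = 4.2 m; q_3 = 0.34 × 0.59 × 4.2 = 0.8425 m³/s
w_4 = (19.7 − 6.9)/2 = 6.4 m; q_4 = 0.43 × 0.62 × 6.4 = 1.706 m³/s
w_5 = (21.1 − 10.5)/2 = 5.3 m; q_5 = 0.25 × 0.25 × 5.3 = 0.3313 m³/s
Stations 1, 6 contribute zero (depth or velocity is 0).
Q = Σ qᵢ = 3.142 m³/s

3.14 m³/s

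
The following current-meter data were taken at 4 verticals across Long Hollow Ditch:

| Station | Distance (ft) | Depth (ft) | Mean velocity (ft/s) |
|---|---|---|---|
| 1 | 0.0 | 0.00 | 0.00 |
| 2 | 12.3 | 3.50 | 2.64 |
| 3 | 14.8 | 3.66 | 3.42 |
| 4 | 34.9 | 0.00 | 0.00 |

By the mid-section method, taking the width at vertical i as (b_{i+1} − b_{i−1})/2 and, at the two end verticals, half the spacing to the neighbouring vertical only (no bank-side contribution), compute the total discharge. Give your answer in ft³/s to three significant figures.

210 ft³/s

w_2 = (14.8 − 0.0)/2 = 7.4 ft; q_2 = 2.64 × 3.50 × 7.4 = 68.38 ft³/s
w_3 = (34.9 − 12.3)/2 = 11.3 ft; q_3 = 3.42 × 3.66 × 11.3 = 141.4 ft³/s
Stations 1, 4 contribute zero (depth or velocity is 0).
Q = Σ qᵢ = 209.8 ft³/s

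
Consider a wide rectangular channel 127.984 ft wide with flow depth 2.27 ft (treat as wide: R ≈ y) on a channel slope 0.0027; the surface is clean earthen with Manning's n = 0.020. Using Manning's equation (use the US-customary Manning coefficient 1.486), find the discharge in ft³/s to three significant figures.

A = b·y = 127.984 × 2.27 = 290.5 ft²
Wide channel: R ≈ y = 2.27 ft
Q = (1.486/n)·A·R^(2/3)·S^(1/2) = (1.486/0.020) × 290.5 × 2.270^(2/3) × 0.0027^(1/2) = 1937 ft³/s

1940 ft³/s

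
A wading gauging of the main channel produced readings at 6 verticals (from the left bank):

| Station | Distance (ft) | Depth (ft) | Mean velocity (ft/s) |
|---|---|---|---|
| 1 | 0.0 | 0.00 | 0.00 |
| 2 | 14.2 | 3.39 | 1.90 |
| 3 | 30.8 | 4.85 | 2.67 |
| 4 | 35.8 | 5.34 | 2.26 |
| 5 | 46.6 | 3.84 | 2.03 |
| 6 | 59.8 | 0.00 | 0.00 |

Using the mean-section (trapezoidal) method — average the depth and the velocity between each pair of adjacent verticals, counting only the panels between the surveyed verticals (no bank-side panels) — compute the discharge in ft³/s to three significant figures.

Panel 1-2: Δb = 14.2 ft, d̄ = (0.00+3.39)/2 = 1.695, v̄ = (0.00+1.90)/2 = 0.95 → q = 14.2×1.695×0.95 = 22.87 ft³/s
Panel 2-3: Δb = 16.6 ft, d̄ = (3.39+4.85)/2 = 4.12, v̄ = (1.90+2.67)/2 = 2.285 → q = 16.6×4.12×2.285 = 156.3 ft³/s
Panel 3-4: Δb = 5 ft, d̄ = (4.85+5.34)/2 = 5.095, v̄ = (2.67+2.26)/2 = 2.465 → q = 5×5.095×2.465 = 62.80 ft³/s
Panel 4-5: Δb = 10.8 ft, d̄ = (5.34+3.84)/2 = 4.59, v̄ = (2.26+2.03)/2 = 2.145 → q = 10.8×4.59×2.145 = 106.3 ft³/s
Panel 5-6: Δb = 13.2 ft, d̄ = (3.84+0.00)/2 = 1.92, v̄ = (2.03+0.00)/2 = 1.015 → q = 13.2×1.92×1.015 = 25.72 ft³/s
Q = Σ q = 374.0 ft³/s

374 ft³/s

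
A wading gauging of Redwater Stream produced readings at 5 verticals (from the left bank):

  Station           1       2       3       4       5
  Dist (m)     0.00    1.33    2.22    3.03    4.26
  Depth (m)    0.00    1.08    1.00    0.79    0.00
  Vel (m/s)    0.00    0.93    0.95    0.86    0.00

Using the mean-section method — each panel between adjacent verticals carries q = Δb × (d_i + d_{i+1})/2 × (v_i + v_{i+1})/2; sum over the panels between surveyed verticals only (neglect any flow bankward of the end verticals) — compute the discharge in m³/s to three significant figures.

Panel 1-2: Δb = 1.33 m, d̄ = (0.00+1.08)/2 = 0.54, v̄ = (0.00+0.93)/2 = 0.465 → q = 1.33×0.54×0.465 = 0.3340 m³/s
Panel 2-3: Δb = 0.89 m, d̄ = (1.08+1.00)/2 = 1.04, v̄ = (0.93+0.95)/2 = 0.94 → q = 0.89×1.04×0.94 = 0.8701 m³/s
Panel 3-4: Δb = 0.81 m, d̄ = (1.00+0.79)/2 = 0.895, v̄ = (0.95+0.86)/2 = 0.905 → q = 0.81×0.895×0.905 = 0.6561 m³/s
Panel 4-5: Δb = 1.23 m, d̄ = (0.79+0.00)/2 = 0.395, v̄ = (0.86+0.00)/2 = 0.43 → q = 1.23×0.395×0.43 = 0.2089 m³/s
Q = Σ q = 2.069 m³/s

2.07 m³/s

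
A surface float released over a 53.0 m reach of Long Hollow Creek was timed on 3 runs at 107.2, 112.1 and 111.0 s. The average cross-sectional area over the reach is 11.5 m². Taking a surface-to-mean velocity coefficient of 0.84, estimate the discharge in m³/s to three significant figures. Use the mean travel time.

4.65 m³/s

t̄ = (107.2 + 112.1 + 111.0) / 3 = 110.1 s
v_surface = L / t̄ = 53.0 / 110.1 = 0.4814 m/s
v_mean = 0.84 × 0.4814 = 0.4044 m/s
Q = A × v_mean = 11.5 × 0.4044 = 4.650 m³/s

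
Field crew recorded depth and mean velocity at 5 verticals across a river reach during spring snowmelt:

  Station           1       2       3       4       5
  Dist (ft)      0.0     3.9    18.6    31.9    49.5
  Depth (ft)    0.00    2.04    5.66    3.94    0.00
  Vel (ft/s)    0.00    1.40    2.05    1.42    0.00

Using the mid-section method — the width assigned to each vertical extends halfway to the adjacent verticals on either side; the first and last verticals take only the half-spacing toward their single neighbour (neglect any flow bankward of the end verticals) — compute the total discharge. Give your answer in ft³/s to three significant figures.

w_2 = (18.6 − 0.0)/2 = 9.3 ft; q_2 = 1.40 × 2.04 × 9.3 = 26.56 ft³/s
w_3 = (31.9 − 3.9)/2 = 14 ft; q_3 = 2.05 × 5.66 × 14 = 162.4 ft³/s
w_4 = (49.5 − 18.6)/2 = 15.45 ft; q_4 = 1.42 × 3.94 × 15.45 = 86.44 ft³/s
Stations 1, 5 contribute zero (depth or velocity is 0).
Q = Σ qᵢ = 275.4 ft³/s

275 ft³/s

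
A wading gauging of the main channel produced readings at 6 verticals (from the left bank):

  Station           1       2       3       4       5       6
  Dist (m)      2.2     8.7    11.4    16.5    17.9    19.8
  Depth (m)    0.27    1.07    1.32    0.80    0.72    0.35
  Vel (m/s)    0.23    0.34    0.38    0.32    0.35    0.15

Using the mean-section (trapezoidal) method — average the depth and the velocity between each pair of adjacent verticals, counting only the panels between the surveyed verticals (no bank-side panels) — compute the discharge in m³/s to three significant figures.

4.91 m³/s

Panel 1-2: Δb = 6.5 m, d̄ = (0.27+1.07)/2 = 0.67, v̄ = (0.23+0.34)/2 = 0.285 → q = 6.5×0.67×0.285 = 1.241 m³/s
Panel 2-3: Δb = 2.7 m, d̄ = (1.07+1.32)/2 = 1.195, v̄ = (0.34+0.38)/2 = 0.36 → q = 2.7×1.195×0.36 = 1.162 m³/s
Panel 3-4: Δb = 5.1 m, d̄ = (1.32+0.80)/2 = 1.06, v̄ = (0.38+0.32)/2 = 0.35 → q = 5.1×1.06×0.35 = 1.892 m³/s
Panel 4-5: Δb = 1.4 m, d̄ = (0.80+0.72)/2 = 0.76, v̄ = (0.32+0.35)/2 = 0.335 → q = 1.4×0.76×0.335 = 0.3564 m³/s
Panel 5-6: Δb = 1.9 m, d̄ = (0.72+0.35)/2 = 0.535, v̄ = (0.35+0.15)/2 = 0.25 → q = 1.9×0.535×0.25 = 0.2541 m³/s
Q = Σ q = 4.905 m³/s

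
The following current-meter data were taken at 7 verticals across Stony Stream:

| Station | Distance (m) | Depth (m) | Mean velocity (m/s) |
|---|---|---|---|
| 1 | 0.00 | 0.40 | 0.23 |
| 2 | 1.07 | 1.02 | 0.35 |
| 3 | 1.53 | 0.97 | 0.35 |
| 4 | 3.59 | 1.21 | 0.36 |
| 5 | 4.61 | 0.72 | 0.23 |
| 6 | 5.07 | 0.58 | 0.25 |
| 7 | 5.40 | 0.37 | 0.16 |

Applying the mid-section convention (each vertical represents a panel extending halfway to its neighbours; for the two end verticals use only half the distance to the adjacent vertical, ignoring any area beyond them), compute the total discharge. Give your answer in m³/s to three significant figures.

1.61 m³/s

w_1 = (1.07 − 0.00)/2 = 0.535 m; q_1 = 0.23 × 0.40 × 0.535 = 0.04922 m³/s
w_2 = (1.53 − 0.00)/2 = 0.765 m; q_2 = 0.35 × 1.02 × 0.765 = 0.2731 m³/s
w_3 = (3.59 − 1.07)/2 = 1.26 m; q_3 = 0.35 × 0.97 × 1.26 = 0.4278 m³/s
w_4 = (4.61 − 1.53)/2 = 1.54 m; q_4 = 0.36 × 1.21 × 1.54 = 0.6708 m³/s
w_5 = (5.07 − 3.59)/2 = 0.74 m; q_5 = 0.23 × 0.72 × 0.74 = 0.1225 m³/s
w_6 = (5.40 − 4.61)/2 = 0.395 m; q_6 = 0.25 × 0.58 × 0.395 = 0.05728 m³/s
w_7 = (5.40 − 5.07)/2 = 0.165 m; q_7 = 0.16 × 0.37 × 0.165 = 0.009768 m³/s
Q = Σ qᵢ = 1.611 m³/s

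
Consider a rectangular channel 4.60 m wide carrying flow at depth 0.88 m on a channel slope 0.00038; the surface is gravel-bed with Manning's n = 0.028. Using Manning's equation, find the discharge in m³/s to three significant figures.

A = b·y = 4.60 × 0.88 = 4.048 m²
P = b + 2y = 4.60 + 2×0.88 = 6.360 m
R = A/P = 4.048/6.360 = 0.6365 m
Q = (1/n)·A·R^(2/3)·S^(1/2) = (1/0.028) × 4.048 × 0.6365^(2/3) × 0.00038^(1/2) = 2.085 m³/s

2.09 m³/s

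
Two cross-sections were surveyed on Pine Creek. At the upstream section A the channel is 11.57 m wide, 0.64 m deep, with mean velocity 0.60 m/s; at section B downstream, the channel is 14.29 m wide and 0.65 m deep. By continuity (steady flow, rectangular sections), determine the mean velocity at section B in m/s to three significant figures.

Q = A₁V₁ = (11.57×0.64) × 0.60 = 4.443 m³/s
A₂ = 14.29 × 0.65 = 9.289 m²
V₂ = Q/A₂ = 4.443/9.289 = 0.4783 m/s

0.478 m/s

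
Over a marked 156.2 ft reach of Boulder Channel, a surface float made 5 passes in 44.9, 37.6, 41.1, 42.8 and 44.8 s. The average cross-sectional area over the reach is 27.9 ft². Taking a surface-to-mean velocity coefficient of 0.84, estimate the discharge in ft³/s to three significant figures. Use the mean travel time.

86.7 ft³/s

t̄ = (44.9 + 37.6 + 41.1 + 42.8 + 44.8) / 5 = 42.24 s
v_surface = L / t̄ = 156.2 / 42.24 = 3.698 ft/s
v_mean = 0.84 × 3.698 = 3.106 ft/s
Q = A × v_mean = 27.9 × 3.106 = 86.66 ft³/s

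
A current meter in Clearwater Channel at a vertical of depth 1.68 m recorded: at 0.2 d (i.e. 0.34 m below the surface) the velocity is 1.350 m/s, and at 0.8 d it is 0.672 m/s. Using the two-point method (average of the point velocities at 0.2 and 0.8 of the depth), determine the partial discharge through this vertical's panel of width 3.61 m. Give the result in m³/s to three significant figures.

v̄ = (1.350 + 0.672) / 2 = 1.011 m/s
q = v̄ × d × w = 1.011 × 1.68 × 3.61 = 6.132 m³/s

6.13 m³/s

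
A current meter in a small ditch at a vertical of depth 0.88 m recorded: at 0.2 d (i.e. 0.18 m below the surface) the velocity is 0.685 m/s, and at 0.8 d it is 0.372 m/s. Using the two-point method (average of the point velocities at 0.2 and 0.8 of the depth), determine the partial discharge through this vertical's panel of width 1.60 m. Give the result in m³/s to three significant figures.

v̄ = (0.685 + 0.372) / 2 = 0.5285 m/s
q = v̄ × d × w = 0.5285 × 0.88 × 1.60 = 0.7441 m³/s

0.744 m³/s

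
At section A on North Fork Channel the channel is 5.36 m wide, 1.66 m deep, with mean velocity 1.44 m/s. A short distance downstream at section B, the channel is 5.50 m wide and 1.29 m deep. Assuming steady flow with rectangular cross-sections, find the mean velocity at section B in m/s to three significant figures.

1.81 m/s

Q = A₁V₁ = (5.36×1.66) × 1.44 = 12.81 m³/s
A₂ = 5.50 × 1.29 = 7.095 m²
V₂ = Q/A₂ = 12.81/7.095 = 1.806 m/s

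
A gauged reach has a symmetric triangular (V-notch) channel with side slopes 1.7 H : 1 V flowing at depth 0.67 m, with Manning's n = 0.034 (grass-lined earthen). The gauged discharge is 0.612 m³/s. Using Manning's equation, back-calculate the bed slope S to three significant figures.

A = z·y² = 1.7×0.67² = 0.7631 m²
P = 2y√(1+z²) = 2×0.67×√(1+1.7²) = 2.643 m
R = A/P = 0.7631/2.643 = 0.2887 m
S = (Q·n / (1·A·R^(2/3)))² = (0.612×0.034 / (1×0.7631×0.4369))² = 0.003896

0.00390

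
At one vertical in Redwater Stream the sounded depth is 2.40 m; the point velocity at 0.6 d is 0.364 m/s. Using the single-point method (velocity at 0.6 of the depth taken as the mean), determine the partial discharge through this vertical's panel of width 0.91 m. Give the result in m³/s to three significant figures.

v̄ = v₀.₆ = 0.364 m/s
q = v̄ × d × w = 0.3640 × 2.40 × 0.91 = 0.7950 m³/s

0.795 m³/s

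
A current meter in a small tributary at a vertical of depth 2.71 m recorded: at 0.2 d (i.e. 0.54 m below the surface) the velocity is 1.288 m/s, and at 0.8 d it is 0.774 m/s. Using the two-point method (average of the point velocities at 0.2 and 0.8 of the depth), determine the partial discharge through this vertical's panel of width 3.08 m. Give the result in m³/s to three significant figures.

v̄ = (1.288 + 0.774) / 2 = 1.031 m/s
q = v̄ × d × w = 1.031 × 2.71 × 3.08 = 8.606 m³/s

8.61 m³/s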